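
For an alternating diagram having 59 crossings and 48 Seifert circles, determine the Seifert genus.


For alternating knots, g = (c - s + 1)/2.
= (59 - 48 + 1)/2
= 12/2 = 6

6


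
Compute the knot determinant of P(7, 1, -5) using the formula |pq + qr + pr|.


Step 1: Compute pq + qr + pr.
pq = 7*1 = 7
qr = 1*(-5) = -5
pr = 7*(-5) = -35
pq + qr + pr = 7 + (-5) + (-35) = -33
Step 2: Take absolute value.
det(P(7,1,-5)) = |-33| = 33

33


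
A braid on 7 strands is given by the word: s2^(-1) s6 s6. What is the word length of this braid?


The word length counts the number of generators (including inverses).
Listing each generator: s2^(-1), s6, s6
There are 3 generators in this braid word.

3


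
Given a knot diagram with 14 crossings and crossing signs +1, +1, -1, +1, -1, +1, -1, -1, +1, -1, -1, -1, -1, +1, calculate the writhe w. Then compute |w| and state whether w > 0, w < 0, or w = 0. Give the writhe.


Step 1: Count positive crossings (+1).
Positive crossings: 6
Step 2: Count negative crossings (-1).
Negative crossings: 8
Step 3: Writhe = (positive) - (negative)
w = 6 - 8 = -2
Step 4: |w| = 2, and w is negative

-2


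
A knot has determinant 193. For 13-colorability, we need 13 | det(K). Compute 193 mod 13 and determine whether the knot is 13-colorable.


Step 1: A knot is p-colorable if and only if p divides its determinant.
Step 2: Compute 193 mod 13.
193 = 14 * 13 + 11
Step 3: 193 mod 13 = 11
Step 4: The knot is 13-colorable: no

11


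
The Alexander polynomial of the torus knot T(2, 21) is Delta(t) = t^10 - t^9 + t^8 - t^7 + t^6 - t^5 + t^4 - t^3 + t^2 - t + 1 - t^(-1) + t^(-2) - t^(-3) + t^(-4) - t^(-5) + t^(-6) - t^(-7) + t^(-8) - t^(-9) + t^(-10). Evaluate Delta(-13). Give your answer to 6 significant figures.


Substituting t = -13 into Delta(t) = t^10 - t^9 + t^8 - t^7 + t^6 - t^5 + t^4 - t^3 + t^2 - t + 1 - t^(-1) + t^(-2) - t^(-3) + t^(-4) - t^(-5) + t^(-6) - t^(-7) + t^(-8) - t^(-9) + t^(-10):
Term values: (137858491849) + (10604499373) + (815730721) + (62748517) + (4826809) + (371293) + (28561) + (2197) + (169) + (13) + (1) + (0.0769231) + (0.00591716) + (0.000455166) + (3.50128e-05) + (2.69329e-06) + (2.07176e-07) + (1.59366e-08) + (1.22589e-09) + (9.42996e-11) + (7.25382e-12)
Sum = 1.493466995e+11
Rounded to 6 significant figures: 1.49347e+11

1.49347e+11


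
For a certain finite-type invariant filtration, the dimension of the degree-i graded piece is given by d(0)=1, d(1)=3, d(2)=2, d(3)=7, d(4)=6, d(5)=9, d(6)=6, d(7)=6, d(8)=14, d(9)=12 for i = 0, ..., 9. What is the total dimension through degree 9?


Total dimension = d(0) + d(1) + ... + d(9)
= 1 + 3 + 2 + 7 + 6 + 9 + 6 + 6 + 14 + 12
= 66

66


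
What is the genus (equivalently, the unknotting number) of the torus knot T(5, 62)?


For a torus knot T(p,q), both the unknotting number and genus equal (p-1)(q-1)/2.
= (5-1)(62-1)/2
= 4*61/2
= 244/2 = 122

122


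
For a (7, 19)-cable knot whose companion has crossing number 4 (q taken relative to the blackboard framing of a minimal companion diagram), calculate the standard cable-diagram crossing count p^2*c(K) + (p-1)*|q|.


Step 1: Each of the c(K) crossings of the companion diagram becomes p*p = p^2 crossings among the p parallel strands, and each of the |q| twists s_1 s_2 ... s_(p-1) adds (p-1) crossings.
  Crossings = p^2 * c(K) + (p-1)*|q|
Step 2: = 7^2 * 4 + (7-1)*19
Step 3: = 49*4 + 6*19
Step 4: = 196 + 114 = 310

310


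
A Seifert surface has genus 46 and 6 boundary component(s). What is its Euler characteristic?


chi = 2 - 2g - b
= 2 - 2*46 - 6
= 2 - 92 - 6 = -96

-96


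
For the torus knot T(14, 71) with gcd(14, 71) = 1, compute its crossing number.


For a torus knot T(p, q) with gcd(p,q)=1,
the crossing number is min(p*(q-1), q*(p-1)).
p*(q-1) = 14*70 = 980
q*(p-1) = 71*13 = 923
min(980, 923) = 923

923


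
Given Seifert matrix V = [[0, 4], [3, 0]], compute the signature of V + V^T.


Step 1: V + V^T = [[0, 7], [7, 0]]
Step 2: trace = 0, det = -49
Step 3: Discriminant = 0^2 - 4*(-49) = 196
Step 4: Eigenvalues: 7, -7
Step 5: Signature = (# positive eigenvalues) - (# negative eigenvalues) = 0

0


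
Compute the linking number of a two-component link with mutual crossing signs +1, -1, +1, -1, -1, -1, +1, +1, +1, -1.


Step 1: Count positive crossings: 5
Step 2: Count negative crossings: 5
Step 3: Sum of signs = 5 - 5 = 0
Step 4: Linking number = sum/2 = 0/2 = 0

0


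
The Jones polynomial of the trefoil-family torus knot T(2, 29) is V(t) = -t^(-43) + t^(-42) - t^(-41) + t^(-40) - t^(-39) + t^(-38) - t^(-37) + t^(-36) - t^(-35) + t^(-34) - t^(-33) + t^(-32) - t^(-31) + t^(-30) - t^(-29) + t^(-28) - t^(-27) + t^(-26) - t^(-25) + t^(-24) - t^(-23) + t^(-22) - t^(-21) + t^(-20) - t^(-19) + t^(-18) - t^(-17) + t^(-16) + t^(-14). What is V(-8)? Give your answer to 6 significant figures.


Substituting t = -8 into V(t) = -t^(-43) + t^(-42) - t^(-41) + t^(-40) - t^(-39) + t^(-38) - t^(-37) + t^(-36) - t^(-35) + t^(-34) - t^(-33) + t^(-32) - t^(-31) + t^(-30) - t^(-29) + t^(-28) - t^(-27) + t^(-26) - t^(-25) + t^(-24) - t^(-23) + t^(-22) - t^(-21) + t^(-20) - t^(-19) + t^(-18) - t^(-17) + t^(-16) + t^(-14):
  (-)t^(-43) = 1.46937e-39
  (+)t^(-42) = 1.17549e-38
  (-)t^(-41) = 9.40395e-38
  (+)t^(-40) = 7.52316e-37
  (-)t^(-39) = 6.01853e-36
  (+)t^(-38) = 4.81482e-35
  (-)t^(-37) = 3.85186e-34
  (+)t^(-36) = 3.08149e-33
  (-)t^(-35) = 2.46519e-32
  (+)t^(-34) = 1.97215e-31
  (-)t^(-33) = 1.57772e-30
  (+)t^(-32) = 1.26218e-29
  (-)t^(-31) = 1.00974e-28
  (+)t^(-30) = 8.07794e-28
  (-)t^(-29) = 6.46235e-27
  (+)t^(-28) = 5.16988e-26
  (-)t^(-27) = 4.1359e-25
  (+)t^(-26) = 3.30872e-24
  (-)t^(-25) = 2.64698e-23
  (+)t^(-24) = 2.11758e-22
  (-)t^(-23) = 1.69407e-21
  (+)t^(-22) = 1.35525e-20
  (-)t^(-21) = 1.0842e-19
  (+)t^(-20) = 8.67362e-19
  (-)t^(-19) = 6.93889e-18
  (+)t^(-18) = 5.55112e-17
  (-)t^(-17) = 4.44089e-16
  (+)t^(-16) = 3.55271e-15
  (+)t^(-14) = 2.27374e-13
Sum = (1.46937e-39) + (1.17549e-38) + (9.40395e-38) + (7.52316e-37) + (6.01853e-36) + (4.81482e-35) + (3.85186e-34) + (3.08149e-33) + (2.46519e-32) + (1.97215e-31) + (1.57772e-30) + (1.26218e-29) + (1.00974e-28) + (8.07794e-28) + (6.46235e-27) + (5.16988e-26) + (4.1359e-25) + (3.30872e-24) + (2.64698e-23) + (2.11758e-22) + (1.69407e-21) + (1.35525e-20) + (1.0842e-19) + (8.67362e-19) + (6.93889e-18) + (5.55112e-17) + (4.44089e-16) + (3.55271e-15) + (2.27374e-13)
= 2.314339196e-13
Rounded to 6 significant figures: 2.31434e-13

2.31434e-13


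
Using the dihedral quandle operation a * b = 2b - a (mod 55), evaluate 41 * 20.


41 * 20 = 2*20 - 41 mod 55
= 40 - 41 mod 55
= -1 mod 55 = 54

54


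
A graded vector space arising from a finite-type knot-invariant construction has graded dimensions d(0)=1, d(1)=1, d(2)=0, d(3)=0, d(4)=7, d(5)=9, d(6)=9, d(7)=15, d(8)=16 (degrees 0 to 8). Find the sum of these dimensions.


Total dimension = d(0) + d(1) + ... + d(8)
= 1 + 1 + 0 + 0 + 7 + 9 + 9 + 15 + 16
= 58

58


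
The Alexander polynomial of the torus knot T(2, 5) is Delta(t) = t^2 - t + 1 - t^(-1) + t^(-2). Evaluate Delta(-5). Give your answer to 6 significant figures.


Substituting t = -5 into Delta(t) = t^2 - t + 1 - t^(-1) + t^(-2):
Term values: (25) + (5) + (1) + (0.2) + (0.04)
Sum = 31.24
Rounded to 6 significant figures: 31.24

31.24


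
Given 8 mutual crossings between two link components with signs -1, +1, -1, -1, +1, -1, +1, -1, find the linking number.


Step 1: Count positive crossings: 3
Step 2: Count negative crossings: 5
Step 3: Sum of signs = 3 - 5 = -2
Step 4: Linking number = sum/2 = -2/2 = -1

-1


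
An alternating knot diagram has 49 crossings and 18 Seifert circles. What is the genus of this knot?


For alternating knots, g = (c - s + 1)/2.
= (49 - 18 + 1)/2
= 32/2 = 16

16


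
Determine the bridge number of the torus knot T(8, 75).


The bridge number of T(p,q) is min(p,q).
min(8, 75) = 8

8


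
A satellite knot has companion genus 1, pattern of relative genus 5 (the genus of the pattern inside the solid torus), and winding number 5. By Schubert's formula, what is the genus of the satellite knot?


Schubert: g(satellite) = g_rel(pattern) + |winding| * g(companion),
where g_rel(pattern) is the genus of the pattern relative to the solid torus.
= 5 + 5 * 1
= 5 + 5 = 10

10


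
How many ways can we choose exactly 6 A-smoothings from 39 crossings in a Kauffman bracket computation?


We choose which 6 of 39 crossings get A-smoothings.
C(39, 6) = 39! / (6! * 33!)
= 3262623

3262623


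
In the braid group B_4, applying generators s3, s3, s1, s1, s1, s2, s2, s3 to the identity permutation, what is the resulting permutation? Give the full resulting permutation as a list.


Starting with identity [1, 2, 3, 4].
Apply generators in sequence:
  After s3: [1, 2, 4, 3]
  After s3: [1, 2, 3, 4]
  After s1: [2, 1, 3, 4]
  After s1: [1, 2, 3, 4]
  After s1: [2, 1, 3, 4]
  After s2: [2, 3, 1, 4]
  After s2: [2, 1, 3, 4]
  After s3: [2, 1, 4, 3]
Final permutation: [2, 1, 4, 3]

[2, 1, 4, 3]


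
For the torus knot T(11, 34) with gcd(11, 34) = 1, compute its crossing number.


For a torus knot T(p, q) with gcd(p,q)=1,
the crossing number is min(p*(q-1), q*(p-1)).
p*(q-1) = 11*33 = 363
q*(p-1) = 34*10 = 340
min(363, 340) = 340

340


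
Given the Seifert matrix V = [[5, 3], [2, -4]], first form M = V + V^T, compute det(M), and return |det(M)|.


Step 1: Form V + V^T where V = [[5, 3], [2, -4]]
  V^T = [[5, 2], [3, -4]]
  V + V^T = [[10, 5], [5, -8]]
Step 2: det(V + V^T) = 10*(-8) - 5*5
  = -80 - 25 = -105
Step 3: Knot determinant = |det(V + V^T)| = |-105| = 105

105


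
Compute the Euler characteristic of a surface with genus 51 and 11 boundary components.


chi = 2 - 2g - b
= 2 - 2*51 - 11
= 2 - 102 - 11 = -111

-111


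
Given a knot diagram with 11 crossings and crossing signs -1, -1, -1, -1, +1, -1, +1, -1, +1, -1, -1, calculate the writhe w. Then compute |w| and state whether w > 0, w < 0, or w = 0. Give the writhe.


Step 1: Count positive crossings (+1).
Positive crossings: 3
Step 2: Count negative crossings (-1).
Negative crossings: 8
Step 3: Writhe = (positive) - (negative)
w = 3 - 8 = -5
Step 4: |w| = 5, and w is negative

-5


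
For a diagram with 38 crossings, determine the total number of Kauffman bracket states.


Each crossing contributes 2 choices (A-smoothing or B-smoothing).
Total states = 2^38 = 274877906944

274877906944


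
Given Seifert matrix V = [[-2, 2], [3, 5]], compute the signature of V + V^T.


Step 1: V + V^T = [[-4, 5], [5, 10]]
Step 2: trace = 6, det = -65
Step 3: Discriminant = 6^2 - 4*(-65) = 296
Step 4: Eigenvalues: 11.6023, -5.60233
Step 5: Signature = (# positive eigenvalues) - (# negative eigenvalues) = 0

0


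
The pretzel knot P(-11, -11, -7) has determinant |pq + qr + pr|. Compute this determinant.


Step 1: Compute pq + qr + pr.
pq = (-11)*(-11) = 121
qr = (-11)*(-7) = 77
pr = (-11)*(-7) = 77
pq + qr + pr = 121 + 77 + 77 = 275
Step 2: Take absolute value.
det(P(-11,-11,-7)) = |275| = 275

275


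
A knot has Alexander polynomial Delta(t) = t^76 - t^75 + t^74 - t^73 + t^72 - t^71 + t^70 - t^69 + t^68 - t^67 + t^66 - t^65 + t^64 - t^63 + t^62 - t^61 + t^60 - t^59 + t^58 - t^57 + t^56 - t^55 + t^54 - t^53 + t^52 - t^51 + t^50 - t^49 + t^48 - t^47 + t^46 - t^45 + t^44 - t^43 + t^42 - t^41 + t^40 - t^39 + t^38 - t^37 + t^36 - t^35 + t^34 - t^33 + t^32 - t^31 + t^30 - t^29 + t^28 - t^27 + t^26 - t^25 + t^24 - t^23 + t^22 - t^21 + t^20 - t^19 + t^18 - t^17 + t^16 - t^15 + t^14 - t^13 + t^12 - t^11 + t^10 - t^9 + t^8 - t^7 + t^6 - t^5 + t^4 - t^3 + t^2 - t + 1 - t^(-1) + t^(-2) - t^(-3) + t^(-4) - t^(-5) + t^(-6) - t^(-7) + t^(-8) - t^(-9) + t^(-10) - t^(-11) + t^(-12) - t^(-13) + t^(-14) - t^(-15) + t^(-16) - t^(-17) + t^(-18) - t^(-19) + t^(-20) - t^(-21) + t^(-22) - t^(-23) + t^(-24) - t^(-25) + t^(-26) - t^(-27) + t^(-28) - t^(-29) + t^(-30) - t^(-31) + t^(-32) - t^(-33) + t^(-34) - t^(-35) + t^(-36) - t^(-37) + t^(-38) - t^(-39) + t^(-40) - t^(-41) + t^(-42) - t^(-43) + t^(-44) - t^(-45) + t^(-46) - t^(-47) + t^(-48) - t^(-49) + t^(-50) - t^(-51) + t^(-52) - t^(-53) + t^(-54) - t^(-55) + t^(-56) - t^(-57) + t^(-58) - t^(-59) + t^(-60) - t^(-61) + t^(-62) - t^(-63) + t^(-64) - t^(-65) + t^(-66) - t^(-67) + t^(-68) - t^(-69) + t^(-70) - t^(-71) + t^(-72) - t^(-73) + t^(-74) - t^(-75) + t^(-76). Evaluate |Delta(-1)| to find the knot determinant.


Step 1: The polynomial has 153 terms with alternating signs, exponents from 76 down to -76.
Step 2: Substitute t = -1. The i-th term has coefficient (-1)^i and exponent (m-i),
  so its value is (-1)^i * (-1)^(m-i) = (-1)^m = 1 for every i.
Step 3: All 153 terms equal 1, so Delta(-1) = 153 * (1) = 153
Step 4: |Delta(-1)| = 153

153


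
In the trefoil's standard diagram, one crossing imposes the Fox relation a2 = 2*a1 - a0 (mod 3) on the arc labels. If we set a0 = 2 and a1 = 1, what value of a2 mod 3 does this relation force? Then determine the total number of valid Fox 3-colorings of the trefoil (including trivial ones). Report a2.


Step 1: Apply the given crossing relation 2*a1 - a0 - a2 = 0 (mod 3).
  a2 = 2*a1 - a0 mod 3
  a2 = 2*1 - 2 mod 3
  a2 = 2 - 2 mod 3
  a2 = 0 mod 3 = 0
Step 2: The trefoil has determinant 3.
  Number of Fox p-colorings (p prime) is p^2 if p = 3, else p.
  Since p = 3 divides det = 3, the trefoil is 3-colorable.
  (Indeed for p = 3 any choice of a0, a1 extends to a valid coloring; the trial (a0, a1, a2) = (2, 1, 0) satisfies all three crossing relations.)
  Total colorings = 3^2 = 9
Step 3: a2 = 0, total Fox 3-colorings = 9

0


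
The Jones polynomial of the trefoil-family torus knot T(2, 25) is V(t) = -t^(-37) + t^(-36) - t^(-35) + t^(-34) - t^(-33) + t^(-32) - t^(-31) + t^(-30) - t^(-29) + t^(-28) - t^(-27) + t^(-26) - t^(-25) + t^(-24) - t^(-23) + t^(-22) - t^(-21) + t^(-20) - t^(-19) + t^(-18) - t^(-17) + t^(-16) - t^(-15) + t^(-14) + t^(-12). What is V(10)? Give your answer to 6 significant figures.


Substituting t = 10 into V(t) = -t^(-37) + t^(-36) - t^(-35) + t^(-34) - t^(-33) + t^(-32) - t^(-31) + t^(-30) - t^(-29) + t^(-28) - t^(-27) + t^(-26) - t^(-25) + t^(-24) - t^(-23) + t^(-22) - t^(-21) + t^(-20) - t^(-19) + t^(-18) - t^(-17) + t^(-16) - t^(-15) + t^(-14) + t^(-12):
  (-)t^(-37) = -1e-37
  (+)t^(-36) = 1e-36
  (-)t^(-35) = -1e-35
  (+)t^(-34) = 1e-34
  (-)t^(-33) = -1e-33
  (+)t^(-32) = 1e-32
  (-)t^(-31) = -1e-31
  (+)t^(-30) = 1e-30
  (-)t^(-29) = -1e-29
  (+)t^(-28) = 1e-28
  (-)t^(-27) = -1e-27
  (+)t^(-26) = 1e-26
  (-)t^(-25) = -1e-25
  (+)t^(-24) = 1e-24
  (-)t^(-23) = -1e-23
  (+)t^(-22) = 1e-22
  (-)t^(-21) = -1e-21
  (+)t^(-20) = 1e-20
  (-)t^(-19) = -1e-19
  (+)t^(-18) = 1e-18
  (-)t^(-17) = -1e-17
  (+)t^(-16) = 1e-16
  (-)t^(-15) = -1e-15
  (+)t^(-14) = 1e-14
  (+)t^(-12) = 1e-12
Sum = (-1e-37) + (1e-36) + (-1e-35) + (1e-34) + (-1e-33) + (1e-32) + (-1e-31) + (1e-30) + (-1e-29) + (1e-28) + (-1e-27) + (1e-26) + (-1e-25) + (1e-24) + (-1e-23) + (1e-22) + (-1e-21) + (1e-20) + (-1e-19) + (1e-18) + (-1e-17) + (1e-16) + (-1e-15) + (1e-14) + (1e-12)
= 1.009090909e-12
Rounded to 6 significant figures: 1.00909e-12

1.00909e-12


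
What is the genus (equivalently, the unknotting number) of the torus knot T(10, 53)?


For a torus knot T(p,q), both the unknotting number and genus equal (p-1)(q-1)/2.
= (10-1)(53-1)/2
= 9*52/2
= 468/2 = 234

234


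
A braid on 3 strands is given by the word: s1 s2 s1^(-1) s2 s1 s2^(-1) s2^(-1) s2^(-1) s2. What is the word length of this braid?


The word length counts the number of generators (including inverses).
Listing each generator: s1, s2, s1^(-1), s2, s1, s2^(-1), s2^(-1), s2^(-1), s2
There are 9 generators in this braid word.

9


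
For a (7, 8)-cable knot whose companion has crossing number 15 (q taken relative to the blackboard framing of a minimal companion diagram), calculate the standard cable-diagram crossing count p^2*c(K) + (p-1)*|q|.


Step 1: Each of the c(K) crossings of the companion diagram becomes p*p = p^2 crossings among the p parallel strands, and each of the |q| twists s_1 s_2 ... s_(p-1) adds (p-1) crossings.
  Crossings = p^2 * c(K) + (p-1)*|q|
Step 2: = 7^2 * 15 + (7-1)*8
Step 3: = 49*15 + 6*8
Step 4: = 735 + 48 = 783

783


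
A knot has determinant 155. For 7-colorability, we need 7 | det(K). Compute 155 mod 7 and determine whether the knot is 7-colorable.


Step 1: A knot is p-colorable if and only if p divides its determinant.
Step 2: Compute 155 mod 7.
155 = 22 * 7 + 1
Step 3: 155 mod 7 = 1
Step 4: The knot is 7-colorable: no

1


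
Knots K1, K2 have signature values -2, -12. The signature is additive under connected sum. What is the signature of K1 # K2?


The signature is additive under connected sum.
signature(K1 # K2) = (-2) + (-12)
= -14

-14


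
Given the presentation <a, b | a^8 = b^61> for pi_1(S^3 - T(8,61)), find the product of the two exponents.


The relation is a^8 = b^61.
Product of exponents = 8 * 61
= 488

488


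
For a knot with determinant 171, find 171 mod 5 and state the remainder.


Step 1: A knot is p-colorable if and only if p divides its determinant.
Step 2: Compute 171 mod 5.
171 = 34 * 5 + 1
Step 3: 171 mod 5 = 1
Step 4: The knot is 5-colorable: no

1


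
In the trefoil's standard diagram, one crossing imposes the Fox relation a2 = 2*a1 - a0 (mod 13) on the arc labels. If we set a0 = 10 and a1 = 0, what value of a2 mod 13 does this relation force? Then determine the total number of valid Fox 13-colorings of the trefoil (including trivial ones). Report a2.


Step 1: Apply the given crossing relation 2*a1 - a0 - a2 = 0 (mod 13).
  a2 = 2*a1 - a0 mod 13
  a2 = 2*0 - 10 mod 13
  a2 = 0 - 10 mod 13
  a2 = -10 mod 13 = 3
Step 2: The trefoil has determinant 3.
  Number of Fox p-colorings (p prime) is p^2 if p = 3, else p.
  Since 13 does not divide 3, only trivial (constant) colorings exist.
  (So the trial a0 = 10, a1 = 0 with a0 != a1 does NOT extend to a valid coloring of the whole trefoil: the other two crossing relations require 3*(a1 - a0) = 0 (mod 13), which fails.)
  Total colorings = 13
Step 3: a2 = 3, total Fox 13-colorings = 13

3


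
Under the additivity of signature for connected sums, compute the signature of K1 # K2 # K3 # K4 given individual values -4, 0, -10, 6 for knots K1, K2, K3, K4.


The signature is additive under connected sum.
signature(K1 # K2 # K3 # K4) = (-4) + (0) + (-10) + (6)
= -8

-8


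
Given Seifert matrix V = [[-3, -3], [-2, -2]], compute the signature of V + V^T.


Step 1: V + V^T = [[-6, -5], [-5, -4]]
Step 2: trace = -10, det = -1
Step 3: Discriminant = (-10)^2 - 4*(-1) = 104
Step 4: Eigenvalues: 0.0990195, -10.099
Step 5: Signature = (# positive eigenvalues) - (# negative eigenvalues) = 0

0


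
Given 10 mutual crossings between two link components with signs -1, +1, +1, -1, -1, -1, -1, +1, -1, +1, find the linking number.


Step 1: Count positive crossings: 4
Step 2: Count negative crossings: 6
Step 3: Sum of signs = 4 - 6 = -2
Step 4: Linking number = sum/2 = -2/2 = -1

-1


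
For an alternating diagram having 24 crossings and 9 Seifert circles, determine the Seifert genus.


For alternating knots, g = (c - s + 1)/2.
= (24 - 9 + 1)/2
= 16/2 = 8

8


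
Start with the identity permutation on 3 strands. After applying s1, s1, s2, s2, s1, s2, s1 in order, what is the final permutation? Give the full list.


Starting with identity [1, 2, 3].
Apply generators in sequence:
  After s1: [2, 1, 3]
  After s1: [1, 2, 3]
  After s2: [1, 3, 2]
  After s2: [1, 2, 3]
  After s1: [2, 1, 3]
  After s2: [2, 3, 1]
  After s1: [3, 2, 1]
Final permutation: [3, 2, 1]

[3, 2, 1]


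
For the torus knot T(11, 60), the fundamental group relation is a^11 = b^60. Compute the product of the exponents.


The relation is a^11 = b^60.
Product of exponents = 11 * 60
= 660

660


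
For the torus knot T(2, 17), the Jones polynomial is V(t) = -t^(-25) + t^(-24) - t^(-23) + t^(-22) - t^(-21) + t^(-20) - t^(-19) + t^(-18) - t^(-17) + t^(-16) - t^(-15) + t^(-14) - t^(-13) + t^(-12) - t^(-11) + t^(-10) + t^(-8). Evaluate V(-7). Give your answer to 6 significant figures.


Substituting t = -7 into V(t) = -t^(-25) + t^(-24) - t^(-23) + t^(-22) - t^(-21) + t^(-20) - t^(-19) + t^(-18) - t^(-17) + t^(-16) - t^(-15) + t^(-14) - t^(-13) + t^(-12) - t^(-11) + t^(-10) + t^(-8):
  (-)t^(-25) = 7.45674e-22
  (+)t^(-24) = 5.21972e-21
  (-)t^(-23) = 3.6538e-20
  (+)t^(-22) = 2.55766e-19
  (-)t^(-21) = 1.79036e-18
  (+)t^(-20) = 1.25325e-17
  (-)t^(-19) = 8.77278e-17
  (+)t^(-18) = 6.14095e-16
  (-)t^(-17) = 4.29866e-15
  (+)t^(-16) = 3.00906e-14
  (-)t^(-15) = 2.10634e-13
  (+)t^(-14) = 1.47444e-12
  (-)t^(-13) = 1.03211e-11
  (+)t^(-12) = 7.22476e-11
  (-)t^(-11) = 5.05733e-10
  (+)t^(-10) = 3.54013e-09
  (+)t^(-8) = 1.73467e-07
Sum = (7.45674e-22) + (5.21972e-21) + (3.6538e-20) + (2.55766e-19) + (1.79036e-18) + (1.25325e-17) + (8.77278e-17) + (6.14095e-16) + (4.29866e-15) + (3.00906e-14) + (2.10634e-13) + (1.47444e-12) + (1.03211e-11) + (7.22476e-11) + (5.05733e-10) + (3.54013e-09) + (1.73467e-07)
= 1.775966809e-07
Rounded to 6 significant figures: 1.77597e-07

1.77597e-07


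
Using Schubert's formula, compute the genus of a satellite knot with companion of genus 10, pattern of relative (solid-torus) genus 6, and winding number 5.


Schubert: g(satellite) = g_rel(pattern) + |winding| * g(companion),
where g_rel(pattern) is the genus of the pattern relative to the solid torus.
= 6 + 5 * 10
= 6 + 50 = 56

56


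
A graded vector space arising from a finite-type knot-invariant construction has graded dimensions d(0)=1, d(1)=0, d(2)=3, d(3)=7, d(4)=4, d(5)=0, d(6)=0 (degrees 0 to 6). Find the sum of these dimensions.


Total dimension = d(0) + d(1) + ... + d(6)
= 1 + 0 + 3 + 7 + 4 + 0 + 0
= 15

15


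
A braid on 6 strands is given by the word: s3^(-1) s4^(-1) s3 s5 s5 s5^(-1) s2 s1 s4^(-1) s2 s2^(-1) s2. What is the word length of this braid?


The word length counts the number of generators (including inverses).
Listing each generator: s3^(-1), s4^(-1), s3, s5, s5, s5^(-1), s2, s1, s4^(-1), s2, s2^(-1), s2
There are 12 generators in this braid word.

12


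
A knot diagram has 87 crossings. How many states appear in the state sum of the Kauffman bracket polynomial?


Each crossing contributes 2 choices (A-smoothing or B-smoothing).
Total states = 2^87 = 154742504910672534362390528

154742504910672534362390528


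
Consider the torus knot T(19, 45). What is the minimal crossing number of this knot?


For a torus knot T(p, q) with gcd(p,q)=1,
the crossing number is min(p*(q-1), q*(p-1)).
p*(q-1) = 19*44 = 836
q*(p-1) = 45*18 = 810
min(836, 810) = 810

810


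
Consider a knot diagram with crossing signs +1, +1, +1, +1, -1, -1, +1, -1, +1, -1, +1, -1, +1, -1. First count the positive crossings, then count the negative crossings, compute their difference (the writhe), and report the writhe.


Step 1: Count positive crossings (+1).
Positive crossings: 8
Step 2: Count negative crossings (-1).
Negative crossings: 6
Step 3: Writhe = (positive) - (negative)
w = 8 - 6 = 2
Step 4: |w| = 2, and w is positive

2


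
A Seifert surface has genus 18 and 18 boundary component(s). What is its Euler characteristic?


chi = 2 - 2g - b
= 2 - 2*18 - 18
= 2 - 36 - 18 = -52

-52


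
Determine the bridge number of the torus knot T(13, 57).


The bridge number of T(p,q) is min(p,q).
min(13, 57) = 13

13


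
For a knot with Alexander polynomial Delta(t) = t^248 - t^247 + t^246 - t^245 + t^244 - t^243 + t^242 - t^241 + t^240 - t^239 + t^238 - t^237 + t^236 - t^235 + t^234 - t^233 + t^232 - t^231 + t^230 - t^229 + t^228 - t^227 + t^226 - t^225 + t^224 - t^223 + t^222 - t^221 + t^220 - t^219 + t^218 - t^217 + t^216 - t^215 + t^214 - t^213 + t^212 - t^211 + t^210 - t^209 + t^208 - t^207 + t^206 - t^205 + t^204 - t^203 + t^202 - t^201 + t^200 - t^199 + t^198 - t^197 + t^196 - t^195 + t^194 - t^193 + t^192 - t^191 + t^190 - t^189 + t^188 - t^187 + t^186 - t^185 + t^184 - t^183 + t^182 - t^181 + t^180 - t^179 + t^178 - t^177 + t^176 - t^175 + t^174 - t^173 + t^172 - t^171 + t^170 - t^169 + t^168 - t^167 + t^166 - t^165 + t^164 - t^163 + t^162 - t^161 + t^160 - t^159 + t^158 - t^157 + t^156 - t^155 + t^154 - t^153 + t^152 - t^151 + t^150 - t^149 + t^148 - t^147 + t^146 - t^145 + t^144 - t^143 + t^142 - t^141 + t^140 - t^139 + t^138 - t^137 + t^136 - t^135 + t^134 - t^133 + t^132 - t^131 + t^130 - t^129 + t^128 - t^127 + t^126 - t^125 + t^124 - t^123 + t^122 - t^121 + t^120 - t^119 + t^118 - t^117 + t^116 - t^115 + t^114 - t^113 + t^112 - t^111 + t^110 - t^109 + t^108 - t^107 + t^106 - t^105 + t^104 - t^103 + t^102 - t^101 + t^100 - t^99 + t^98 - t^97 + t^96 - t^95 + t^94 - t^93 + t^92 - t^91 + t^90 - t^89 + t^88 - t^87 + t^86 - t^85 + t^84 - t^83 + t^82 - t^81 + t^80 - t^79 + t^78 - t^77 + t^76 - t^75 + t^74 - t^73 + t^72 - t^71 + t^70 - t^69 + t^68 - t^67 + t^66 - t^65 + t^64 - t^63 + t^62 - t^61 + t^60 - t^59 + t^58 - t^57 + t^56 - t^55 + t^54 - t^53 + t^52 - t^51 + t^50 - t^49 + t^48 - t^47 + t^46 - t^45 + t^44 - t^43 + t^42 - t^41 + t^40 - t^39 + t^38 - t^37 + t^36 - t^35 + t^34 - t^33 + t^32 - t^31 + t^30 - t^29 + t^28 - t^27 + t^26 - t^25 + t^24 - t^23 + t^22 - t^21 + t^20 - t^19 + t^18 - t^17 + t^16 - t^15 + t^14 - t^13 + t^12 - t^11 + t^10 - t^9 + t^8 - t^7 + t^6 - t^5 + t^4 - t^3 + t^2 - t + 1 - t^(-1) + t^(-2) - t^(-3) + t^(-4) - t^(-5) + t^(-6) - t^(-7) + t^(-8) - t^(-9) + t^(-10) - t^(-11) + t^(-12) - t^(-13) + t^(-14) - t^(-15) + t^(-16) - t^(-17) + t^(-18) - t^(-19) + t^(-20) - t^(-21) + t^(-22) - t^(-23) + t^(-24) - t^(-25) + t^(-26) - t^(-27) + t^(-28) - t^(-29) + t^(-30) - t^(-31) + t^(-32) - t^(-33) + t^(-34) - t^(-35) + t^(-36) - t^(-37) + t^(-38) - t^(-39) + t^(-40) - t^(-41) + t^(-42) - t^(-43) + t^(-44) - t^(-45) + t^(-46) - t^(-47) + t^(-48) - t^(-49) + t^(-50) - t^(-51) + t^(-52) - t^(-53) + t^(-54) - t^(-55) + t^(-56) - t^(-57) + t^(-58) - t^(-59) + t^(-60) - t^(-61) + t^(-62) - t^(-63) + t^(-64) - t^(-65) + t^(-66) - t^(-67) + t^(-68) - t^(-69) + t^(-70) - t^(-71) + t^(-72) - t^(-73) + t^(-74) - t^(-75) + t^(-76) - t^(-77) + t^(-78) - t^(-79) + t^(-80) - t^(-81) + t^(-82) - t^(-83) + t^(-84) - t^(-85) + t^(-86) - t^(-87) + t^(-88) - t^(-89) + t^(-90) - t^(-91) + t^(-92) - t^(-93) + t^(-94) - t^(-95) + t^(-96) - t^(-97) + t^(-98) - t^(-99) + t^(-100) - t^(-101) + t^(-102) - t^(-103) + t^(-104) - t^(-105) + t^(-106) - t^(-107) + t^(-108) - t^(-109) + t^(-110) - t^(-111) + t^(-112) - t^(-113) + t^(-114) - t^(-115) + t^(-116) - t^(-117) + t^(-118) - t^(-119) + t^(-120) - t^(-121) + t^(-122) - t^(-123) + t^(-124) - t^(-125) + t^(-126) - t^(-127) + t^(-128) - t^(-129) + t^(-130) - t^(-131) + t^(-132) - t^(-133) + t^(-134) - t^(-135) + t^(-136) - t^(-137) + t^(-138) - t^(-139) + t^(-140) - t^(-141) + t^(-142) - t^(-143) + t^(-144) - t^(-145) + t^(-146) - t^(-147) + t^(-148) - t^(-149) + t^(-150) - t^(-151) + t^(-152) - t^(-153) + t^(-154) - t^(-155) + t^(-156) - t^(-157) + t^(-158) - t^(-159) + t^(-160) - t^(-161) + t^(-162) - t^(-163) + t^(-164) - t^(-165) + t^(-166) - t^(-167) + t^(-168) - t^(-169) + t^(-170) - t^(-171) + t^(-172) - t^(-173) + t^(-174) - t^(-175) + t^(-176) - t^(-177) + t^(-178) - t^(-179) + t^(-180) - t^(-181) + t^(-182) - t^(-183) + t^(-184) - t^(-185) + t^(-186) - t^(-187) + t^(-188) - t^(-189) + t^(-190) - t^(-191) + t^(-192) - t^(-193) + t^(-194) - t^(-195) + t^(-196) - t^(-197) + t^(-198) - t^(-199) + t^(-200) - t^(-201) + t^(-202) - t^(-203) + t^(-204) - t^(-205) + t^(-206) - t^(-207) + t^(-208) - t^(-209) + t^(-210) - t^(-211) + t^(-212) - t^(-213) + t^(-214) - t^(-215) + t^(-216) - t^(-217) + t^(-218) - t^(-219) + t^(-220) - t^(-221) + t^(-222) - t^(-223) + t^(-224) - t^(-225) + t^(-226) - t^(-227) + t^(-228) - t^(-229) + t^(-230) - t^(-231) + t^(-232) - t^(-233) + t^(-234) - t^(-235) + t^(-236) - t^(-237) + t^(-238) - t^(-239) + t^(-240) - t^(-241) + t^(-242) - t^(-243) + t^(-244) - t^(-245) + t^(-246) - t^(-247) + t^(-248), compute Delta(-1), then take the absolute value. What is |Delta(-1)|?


Step 1: The polynomial has 497 terms with alternating signs, exponents from 248 down to -248.
Step 2: Substitute t = -1. The i-th term has coefficient (-1)^i and exponent (m-i),
  so its value is (-1)^i * (-1)^(m-i) = (-1)^m = 1 for every i.
Step 3: All 497 terms equal 1, so Delta(-1) = 497 * (1) = 497
Step 4: |Delta(-1)| = 497

497


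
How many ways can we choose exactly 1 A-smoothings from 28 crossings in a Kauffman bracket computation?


We choose which 1 of 28 crossings get A-smoothings.
C(28, 1) = 28! / (1! * 27!)
= 28

28


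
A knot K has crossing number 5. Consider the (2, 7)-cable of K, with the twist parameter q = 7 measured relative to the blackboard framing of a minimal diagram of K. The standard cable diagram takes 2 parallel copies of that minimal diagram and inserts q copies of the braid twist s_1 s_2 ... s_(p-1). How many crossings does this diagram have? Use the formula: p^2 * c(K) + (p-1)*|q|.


Step 1: Each of the c(K) crossings of the companion diagram becomes p*p = p^2 crossings among the p parallel strands, and each of the |q| twists s_1 s_2 ... s_(p-1) adds (p-1) crossings.
  Crossings = p^2 * c(K) + (p-1)*|q|
Step 2: = 2^2 * 5 + (2-1)*7
Step 3: = 4*5 + 1*7
Step 4: = 20 + 7 = 27

27


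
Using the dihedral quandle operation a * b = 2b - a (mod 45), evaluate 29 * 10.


29 * 10 = 2*10 - 29 mod 45
= 20 - 29 mod 45
= -9 mod 45 = 36

36


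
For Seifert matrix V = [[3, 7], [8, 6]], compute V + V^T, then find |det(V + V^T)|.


Step 1: Form V + V^T where V = [[3, 7], [8, 6]]
  V^T = [[3, 8], [7, 6]]
  V + V^T = [[6, 15], [15, 12]]
Step 2: det(V + V^T) = 6*12 - 15*15
  = 72 - 225 = -153
Step 3: Knot determinant = |det(V + V^T)| = |-153| = 153

153


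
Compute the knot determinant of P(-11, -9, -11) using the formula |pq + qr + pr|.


Step 1: Compute pq + qr + pr.
pq = (-11)*(-9) = 99
qr = (-9)*(-11) = 99
pr = (-11)*(-11) = 121
pq + qr + pr = 99 + 99 + 121 = 319
Step 2: Take absolute value.
det(P(-11,-9,-11)) = |319| = 319

319


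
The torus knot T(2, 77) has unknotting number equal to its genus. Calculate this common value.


For a torus knot T(p,q), both the unknotting number and genus equal (p-1)(q-1)/2.
= (2-1)(77-1)/2
= 1*76/2
= 76/2 = 38

38


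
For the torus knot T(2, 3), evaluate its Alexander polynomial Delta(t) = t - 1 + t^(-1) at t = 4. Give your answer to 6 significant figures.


Substituting t = 4 into Delta(t) = t - 1 + t^(-1):
Term values: (4) + (-1) + (0.25)
Sum = 3.25
Rounded to 6 significant figures: 3.25

3.25


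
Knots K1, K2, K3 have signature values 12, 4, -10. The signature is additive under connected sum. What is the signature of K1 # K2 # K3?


The signature is additive under connected sum.
signature(K1 # K2 # K3) = (12) + (4) + (-10)
= 6

6


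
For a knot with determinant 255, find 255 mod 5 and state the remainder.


Step 1: A knot is p-colorable if and only if p divides its determinant.
Step 2: Compute 255 mod 5.
255 = 51 * 5 + 0
Step 3: 255 mod 5 = 0
Step 4: The knot is 5-colorable: yes

0


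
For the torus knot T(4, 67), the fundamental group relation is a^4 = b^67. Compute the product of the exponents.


The relation is a^4 = b^67.
Product of exponents = 4 * 67
= 268

268


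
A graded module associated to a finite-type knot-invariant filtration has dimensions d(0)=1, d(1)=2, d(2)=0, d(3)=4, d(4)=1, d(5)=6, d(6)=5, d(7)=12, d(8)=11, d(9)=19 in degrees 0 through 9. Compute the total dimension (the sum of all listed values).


Total dimension = d(0) + d(1) + ... + d(9)
= 1 + 2 + 0 + 4 + 1 + 6 + 5 + 12 + 11 + 19
= 61

61


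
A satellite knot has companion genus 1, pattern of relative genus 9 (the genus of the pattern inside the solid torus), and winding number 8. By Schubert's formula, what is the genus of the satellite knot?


Schubert: g(satellite) = g_rel(pattern) + |winding| * g(companion),
where g_rel(pattern) is the genus of the pattern relative to the solid torus.
= 9 + 8 * 1
= 9 + 8 = 17

17


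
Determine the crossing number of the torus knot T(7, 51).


For a torus knot T(p, q) with gcd(p,q)=1,
the crossing number is min(p*(q-1), q*(p-1)).
p*(q-1) = 7*50 = 350
q*(p-1) = 51*6 = 306
min(350, 306) = 306

306


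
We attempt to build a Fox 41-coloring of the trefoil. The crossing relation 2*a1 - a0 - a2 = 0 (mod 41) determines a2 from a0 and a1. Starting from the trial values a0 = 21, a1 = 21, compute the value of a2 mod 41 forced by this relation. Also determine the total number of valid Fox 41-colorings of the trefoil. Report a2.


Step 1: Apply the given crossing relation 2*a1 - a0 - a2 = 0 (mod 41).
  a2 = 2*a1 - a0 mod 41
  a2 = 2*21 - 21 mod 41
  a2 = 42 - 21 mod 41
  a2 = 21 mod 41 = 21
Step 2: The trefoil has determinant 3.
  Number of Fox p-colorings (p prime) is p^2 if p = 3, else p.
  Since 41 does not divide 3, only trivial (constant) colorings exist.
  (Here a0 = a1 = a2 = 21, the constant coloring, which is valid.)
  Total colorings = 41
Step 3: a2 = 21, total Fox 41-colorings = 41

21


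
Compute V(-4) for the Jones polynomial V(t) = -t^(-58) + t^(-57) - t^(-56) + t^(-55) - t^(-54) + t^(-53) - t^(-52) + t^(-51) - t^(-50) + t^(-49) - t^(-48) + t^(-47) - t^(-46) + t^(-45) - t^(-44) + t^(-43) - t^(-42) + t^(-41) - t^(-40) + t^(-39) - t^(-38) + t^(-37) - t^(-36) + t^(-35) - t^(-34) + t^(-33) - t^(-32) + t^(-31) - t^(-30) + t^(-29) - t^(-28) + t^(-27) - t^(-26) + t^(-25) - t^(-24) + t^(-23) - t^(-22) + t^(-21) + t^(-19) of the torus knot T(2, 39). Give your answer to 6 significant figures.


Substituting t = -4 into V(t) = -t^(-58) + t^(-57) - t^(-56) + t^(-55) - t^(-54) + t^(-53) - t^(-52) + t^(-51) - t^(-50) + t^(-49) - t^(-48) + t^(-47) - t^(-46) + t^(-45) - t^(-44) + t^(-43) - t^(-42) + t^(-41) - t^(-40) + t^(-39) - t^(-38) + t^(-37) - t^(-36) + t^(-35) - t^(-34) + t^(-33) - t^(-32) + t^(-31) - t^(-30) + t^(-29) - t^(-28) + t^(-27) - t^(-26) + t^(-25) - t^(-24) + t^(-23) - t^(-22) + t^(-21) + t^(-19):
  (-)t^(-58) = -1.20371e-35
  (+)t^(-57) = -4.81482e-35
  (-)t^(-56) = -1.92593e-34
  (+)t^(-55) = -7.70372e-34
  (-)t^(-54) = -3.08149e-33
  (+)t^(-53) = -1.2326e-32
  (-)t^(-52) = -4.93038e-32
  (+)t^(-51) = -1.97215e-31
  (-)t^(-50) = -7.88861e-31
  (+)t^(-49) = -3.15544e-30
  (-)t^(-48) = -1.26218e-29
  (+)t^(-47) = -5.04871e-29
  (-)t^(-46) = -2.01948e-28
  (+)t^(-45) = -8.07794e-28
  (-)t^(-44) = -3.23117e-27
  (+)t^(-43) = -1.29247e-26
  (-)t^(-42) = -5.16988e-26
  (+)t^(-41) = -2.06795e-25
  (-)t^(-40) = -8.27181e-25
  (+)t^(-39) = -3.30872e-24
  (-)t^(-38) = -1.32349e-23
  (+)t^(-37) = -5.29396e-23
  (-)t^(-36) = -2.11758e-22
  (+)t^(-35) = -8.47033e-22
  (-)t^(-34) = -3.38813e-21
  (+)t^(-33) = -1.35525e-20
  (-)t^(-32) = -5.42101e-20
  (+)t^(-31) = -2.1684e-19
  (-)t^(-30) = -8.67362e-19
  (+)t^(-29) = -3.46945e-18
  (-)t^(-28) = -1.38778e-17
  (+)t^(-27) = -5.55112e-17
  (-)t^(-26) = -2.22045e-16
  (+)t^(-25) = -8.88178e-16
  (-)t^(-24) = -3.55271e-15
  (+)t^(-23) = -1.42109e-14
  (-)t^(-22) = -5.68434e-14
  (+)t^(-21) = -2.27374e-13
  (+)t^(-19) = -3.63798e-12
Sum = (-1.20371e-35) + (-4.81482e-35) + (-1.92593e-34) + (-7.70372e-34) + (-3.08149e-33) + (-1.2326e-32) + (-4.93038e-32) + (-1.97215e-31) + (-7.88861e-31) + (-3.15544e-30) + (-1.26218e-29) + (-5.04871e-29) + (-2.01948e-28) + (-8.07794e-28) + (-3.23117e-27) + (-1.29247e-26) + (-5.16988e-26) + (-2.06795e-25) + (-8.27181e-25) + (-3.30872e-24) + (-1.32349e-23) + (-5.29396e-23) + (-2.11758e-22) + (-8.47033e-22) + (-3.38813e-21) + (-1.35525e-20) + (-5.42101e-20) + (-2.1684e-19) + (-8.67362e-19) + (-3.46945e-18) + (-1.38778e-17) + (-5.55112e-17) + (-2.22045e-16) + (-8.88178e-16) + (-3.55271e-15) + (-1.42109e-14) + (-5.68434e-14) + (-2.27374e-13) + (-3.63798e-12)
= -3.941143708e-12
Rounded to 6 significant figures: -3.94114e-12

-3.94114e-12


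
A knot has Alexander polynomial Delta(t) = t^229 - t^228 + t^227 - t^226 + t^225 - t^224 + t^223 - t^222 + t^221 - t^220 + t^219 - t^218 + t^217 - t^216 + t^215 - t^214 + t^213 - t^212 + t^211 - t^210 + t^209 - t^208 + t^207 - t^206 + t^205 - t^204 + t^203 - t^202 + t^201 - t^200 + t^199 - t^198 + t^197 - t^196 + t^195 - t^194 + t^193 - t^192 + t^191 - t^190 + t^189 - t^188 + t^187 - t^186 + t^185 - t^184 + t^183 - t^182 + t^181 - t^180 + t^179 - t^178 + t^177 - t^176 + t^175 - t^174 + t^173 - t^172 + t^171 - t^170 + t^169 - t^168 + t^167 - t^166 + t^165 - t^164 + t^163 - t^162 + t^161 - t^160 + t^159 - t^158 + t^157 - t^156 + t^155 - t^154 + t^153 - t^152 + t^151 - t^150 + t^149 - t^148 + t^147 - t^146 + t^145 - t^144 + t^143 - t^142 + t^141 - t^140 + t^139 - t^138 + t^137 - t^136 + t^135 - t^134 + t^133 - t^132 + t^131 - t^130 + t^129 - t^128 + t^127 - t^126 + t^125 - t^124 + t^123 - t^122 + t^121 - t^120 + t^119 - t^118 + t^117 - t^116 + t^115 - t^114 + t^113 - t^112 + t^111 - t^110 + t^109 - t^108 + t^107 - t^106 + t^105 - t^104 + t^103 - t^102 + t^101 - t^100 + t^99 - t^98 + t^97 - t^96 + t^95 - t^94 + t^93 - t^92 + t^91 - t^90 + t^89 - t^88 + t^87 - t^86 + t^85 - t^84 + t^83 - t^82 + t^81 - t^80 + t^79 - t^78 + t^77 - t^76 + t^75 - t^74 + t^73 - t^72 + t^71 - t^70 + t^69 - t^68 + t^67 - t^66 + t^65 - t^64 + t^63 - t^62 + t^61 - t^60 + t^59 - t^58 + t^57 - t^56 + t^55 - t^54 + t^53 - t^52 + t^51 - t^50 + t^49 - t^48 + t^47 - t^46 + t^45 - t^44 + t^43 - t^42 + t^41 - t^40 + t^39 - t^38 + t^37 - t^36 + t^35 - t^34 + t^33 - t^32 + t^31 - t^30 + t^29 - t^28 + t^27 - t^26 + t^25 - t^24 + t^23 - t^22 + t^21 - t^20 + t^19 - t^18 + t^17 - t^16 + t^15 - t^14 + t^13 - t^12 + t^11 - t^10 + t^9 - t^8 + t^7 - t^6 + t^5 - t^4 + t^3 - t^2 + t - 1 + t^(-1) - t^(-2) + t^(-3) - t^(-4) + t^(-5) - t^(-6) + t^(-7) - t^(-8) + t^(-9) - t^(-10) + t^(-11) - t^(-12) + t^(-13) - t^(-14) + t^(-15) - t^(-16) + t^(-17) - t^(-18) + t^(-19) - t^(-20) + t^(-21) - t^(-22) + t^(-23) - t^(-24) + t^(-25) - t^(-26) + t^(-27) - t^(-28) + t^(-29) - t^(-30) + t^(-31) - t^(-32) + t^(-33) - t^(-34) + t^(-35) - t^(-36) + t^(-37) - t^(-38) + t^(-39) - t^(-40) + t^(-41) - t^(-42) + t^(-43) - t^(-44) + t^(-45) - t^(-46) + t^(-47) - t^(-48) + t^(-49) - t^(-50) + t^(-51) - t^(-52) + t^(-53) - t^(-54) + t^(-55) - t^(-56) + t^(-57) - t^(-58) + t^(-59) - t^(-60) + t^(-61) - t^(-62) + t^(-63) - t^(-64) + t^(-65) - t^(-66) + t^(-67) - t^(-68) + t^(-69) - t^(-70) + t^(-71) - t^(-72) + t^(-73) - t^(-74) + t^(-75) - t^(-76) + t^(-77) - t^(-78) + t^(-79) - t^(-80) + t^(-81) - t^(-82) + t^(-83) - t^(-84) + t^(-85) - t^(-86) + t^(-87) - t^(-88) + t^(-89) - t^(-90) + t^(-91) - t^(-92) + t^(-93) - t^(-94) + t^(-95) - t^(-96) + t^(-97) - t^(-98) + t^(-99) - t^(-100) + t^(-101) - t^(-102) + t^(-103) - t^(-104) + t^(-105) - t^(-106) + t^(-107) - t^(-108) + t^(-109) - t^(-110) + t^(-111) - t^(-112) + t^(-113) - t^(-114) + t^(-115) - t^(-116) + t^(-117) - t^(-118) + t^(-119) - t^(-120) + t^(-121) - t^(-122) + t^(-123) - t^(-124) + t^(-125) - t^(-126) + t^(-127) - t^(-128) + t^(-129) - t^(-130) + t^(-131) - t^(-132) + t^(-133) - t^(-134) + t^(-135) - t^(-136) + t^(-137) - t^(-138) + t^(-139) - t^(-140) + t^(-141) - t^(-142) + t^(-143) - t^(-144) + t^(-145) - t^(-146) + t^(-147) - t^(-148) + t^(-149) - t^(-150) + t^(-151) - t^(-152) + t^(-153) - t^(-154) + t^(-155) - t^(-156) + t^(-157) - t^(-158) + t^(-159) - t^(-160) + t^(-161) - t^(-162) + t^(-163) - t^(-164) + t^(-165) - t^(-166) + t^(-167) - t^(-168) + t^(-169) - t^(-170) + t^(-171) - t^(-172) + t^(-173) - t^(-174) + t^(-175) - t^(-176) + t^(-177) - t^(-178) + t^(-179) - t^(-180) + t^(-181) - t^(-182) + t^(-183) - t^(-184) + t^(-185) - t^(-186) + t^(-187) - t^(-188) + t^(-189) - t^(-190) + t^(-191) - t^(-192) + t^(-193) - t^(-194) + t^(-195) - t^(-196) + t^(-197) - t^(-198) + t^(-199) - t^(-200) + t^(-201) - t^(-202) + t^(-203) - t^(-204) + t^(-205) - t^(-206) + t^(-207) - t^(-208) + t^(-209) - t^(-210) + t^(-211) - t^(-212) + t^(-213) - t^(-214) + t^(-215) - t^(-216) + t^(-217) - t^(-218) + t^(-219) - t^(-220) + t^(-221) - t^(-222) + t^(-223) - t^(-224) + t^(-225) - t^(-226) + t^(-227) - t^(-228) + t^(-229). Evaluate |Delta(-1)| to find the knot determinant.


Step 1: The polynomial has 459 terms with alternating signs, exponents from 229 down to -229.
Step 2: Substitute t = -1. The i-th term has coefficient (-1)^i and exponent (m-i),
  so its value is (-1)^i * (-1)^(m-i) = (-1)^m = -1 for every i.
Step 3: All 459 terms equal -1, so Delta(-1) = 459 * (-1) = -459
Step 4: |Delta(-1)| = 459

459
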